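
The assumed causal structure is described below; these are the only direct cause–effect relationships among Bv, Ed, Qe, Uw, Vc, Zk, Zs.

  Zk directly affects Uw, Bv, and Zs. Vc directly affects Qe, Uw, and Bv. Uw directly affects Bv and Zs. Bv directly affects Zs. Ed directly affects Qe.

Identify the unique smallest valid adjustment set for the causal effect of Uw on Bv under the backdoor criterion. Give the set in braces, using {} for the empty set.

{Vc, Zk}

Variables eligible for adjustment (non-descendants of Uw, excluding Uw and Bv): {Ed, Qe, Vc, Zk}.
Backdoor paths from Uw to Bv:
  P1: Uw <- Zk -> Bv
  P2: Uw <- Zk -> Zs <- Bv
  P3: Uw <- Vc -> Bv
The empty set is not sufficient: P1 (Uw <- Zk -> Bv) has no collider blocking it and no conditioned non-collider, so it is open.
Try {Vc, Zk}:
  P1: blocked at fork node Zk ∈ conditioning set.
  P2: blocked at fork node Zk ∈ conditioning set.
  P3: blocked at fork node Vc ∈ conditioning set.
{Vc, Zk} contains no descendant of Uw and blocks every backdoor path.
Every element of {Vc, Zk} is needed (dropping Vc leaves P3 open; dropping Zk leaves P1 open), so no proper subset is valid.
Among all size-2 subsets of the eligible variables, only {Vc, Zk} blocks every backdoor path, so it is the unique smallest valid adjustment set.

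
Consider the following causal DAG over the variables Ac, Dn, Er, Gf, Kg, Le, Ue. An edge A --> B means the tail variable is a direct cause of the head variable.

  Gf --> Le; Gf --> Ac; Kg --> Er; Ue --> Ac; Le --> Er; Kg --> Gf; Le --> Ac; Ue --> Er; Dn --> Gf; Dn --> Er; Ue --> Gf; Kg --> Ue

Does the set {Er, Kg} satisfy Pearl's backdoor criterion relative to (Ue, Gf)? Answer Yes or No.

Backdoor paths from Ue to Gf (paths whose first edge points into Ue):
  P1: Ue <- Kg -> Gf
  P2: Ue <- Kg -> Er <- Dn -> Gf
  P3: Ue <- Kg -> Er <- Le <- Gf
  P4: Ue <- Kg -> Er <- Le -> Ac <- Gf
Condition 1 (no descendant of Ue in the set): FAILS — Er is a descendant of Ue.
Condition 2 (every backdoor path blocked by {Er, Kg}):
  P1: blocked at fork node Kg ∈ conditioning set.
  P2: blocked at fork node Kg ∈ conditioning set.
  P3: blocked at fork node Kg ∈ conditioning set.
  P4: blocked at fork node Kg ∈ conditioning set.
{Er, Kg} does not satisfy the backdoor criterion.

No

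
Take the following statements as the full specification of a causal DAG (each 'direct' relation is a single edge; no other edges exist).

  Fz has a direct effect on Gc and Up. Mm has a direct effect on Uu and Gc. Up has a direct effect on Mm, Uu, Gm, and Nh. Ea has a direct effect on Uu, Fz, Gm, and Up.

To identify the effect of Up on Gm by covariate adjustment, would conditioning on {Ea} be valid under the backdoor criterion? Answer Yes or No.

Yes

Backdoor paths from Up to Gm (paths whose first edge points into Up):
  P1: Up <- Ea -> Gm
  P2: Up <- Fz <- Ea -> Gm
  P3: Up <- Fz -> Gc <- Mm -> Uu <- Ea -> Gm
Condition 1 (no descendant of Up in the set): holds — descendants of Up are {Gc, Gm, Mm, Nh, Uu}; none are in {Ea}.
Condition 2 (every backdoor path blocked by {Ea}):
  P1: blocked at fork node Ea ∈ conditioning set.
  P2: blocked at fork node Ea ∈ conditioning set.
  P3: blocked at collider Gc (neither it nor any descendant is in the conditioning set).
{Ea} satisfies the backdoor criterion.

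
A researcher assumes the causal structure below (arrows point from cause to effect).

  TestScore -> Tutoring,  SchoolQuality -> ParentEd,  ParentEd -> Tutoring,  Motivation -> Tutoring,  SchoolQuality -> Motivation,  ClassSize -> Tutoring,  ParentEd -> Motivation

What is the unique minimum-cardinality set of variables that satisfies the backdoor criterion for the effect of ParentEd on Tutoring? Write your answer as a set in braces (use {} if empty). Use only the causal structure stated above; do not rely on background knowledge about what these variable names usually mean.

{SchoolQuality}

Variables eligible for adjustment (non-descendants of ParentEd, excluding ParentEd and Tutoring): {ClassSize, SchoolQuality, TestScore}.
Backdoor paths from ParentEd to Tutoring:
  P1: ParentEd <- SchoolQuality -> Motivation -> Tutoring
The empty set is not sufficient: P1 (ParentEd <- SchoolQuality -> Motivation -> Tutoring) has no collider blocking it and no conditioned non-collider, so it is open.
Try {SchoolQuality}:
  P1: blocked at fork node SchoolQuality ∈ conditioning set.
{SchoolQuality} contains no descendant of ParentEd and blocks every backdoor path.
No other singleton works — e.g. {TestScore} leaves P1 open — so {SchoolQuality} is the unique smallest valid adjustment set.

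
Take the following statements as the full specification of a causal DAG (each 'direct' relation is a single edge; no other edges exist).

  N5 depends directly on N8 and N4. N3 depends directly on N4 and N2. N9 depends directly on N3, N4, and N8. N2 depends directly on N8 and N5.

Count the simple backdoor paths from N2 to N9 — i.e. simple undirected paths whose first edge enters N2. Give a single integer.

6

A backdoor path from N2 to N9 is any simple undirected path whose first edge points into N2 (i.e. leaves N2 via a parent).
Parents of N2: {N5, N8}.
Enumerating:
  P1: N2 <- N8 -> N5 <- N4 -> N3 -> N9
  P2: N2 <- N8 -> N5 <- N4 -> N9
  P3: N2 <- N8 -> N9
  P4: N2 <- N5 <- N8 -> N9
  P5: N2 <- N5 <- N4 -> N3 -> N9
  P6: N2 <- N5 <- N4 -> N9
That exhausts the simple backdoor paths. Count: 6.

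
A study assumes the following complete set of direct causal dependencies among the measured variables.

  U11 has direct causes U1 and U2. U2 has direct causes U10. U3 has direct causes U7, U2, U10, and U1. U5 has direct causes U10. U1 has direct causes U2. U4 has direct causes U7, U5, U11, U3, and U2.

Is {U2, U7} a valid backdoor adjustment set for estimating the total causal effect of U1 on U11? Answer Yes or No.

Backdoor paths from U1 to U11 (paths whose first edge points into U1):
  P1: U1 <- U2 <- U10 -> U5 -> U4 <- U11
  P2: U1 <- U2 <- U10 -> U3 <- U7 -> U4 <- U11
  P3: U1 <- U2 <- U10 -> U3 -> U4 <- U11
  P4: U1 <- U2 -> U11
  P5: U1 <- U2 -> U3 <- U7 -> U4 <- U11
  P6: U1 <- U2 -> U3 <- U10 -> U5 -> U4 <- U11
  P7: U1 <- U2 -> U3 -> U4 <- U11
  P8: U1 <- U2 -> U4 <- U11
Condition 1 (no descendant of U1 in the set): holds — descendants of U1 are {U11, U3, U4}; none are in {U2, U7}.
Condition 2 (every backdoor path blocked by {U2, U7}):
  P1: blocked at chain node U2 ∈ conditioning set.
  P2: blocked at chain node U2 ∈ conditioning set.
  P3: blocked at chain node U2 ∈ conditioning set.
  P4: blocked at fork node U2 ∈ conditioning set.
  P5: blocked at fork node U2 ∈ conditioning set.
  P6: blocked at fork node U2 ∈ conditioning set.
  P7: blocked at fork node U2 ∈ conditioning set.
  P8: blocked at fork node U2 ∈ conditioning set.
{U2, U7} satisfies the backdoor criterion.

Yes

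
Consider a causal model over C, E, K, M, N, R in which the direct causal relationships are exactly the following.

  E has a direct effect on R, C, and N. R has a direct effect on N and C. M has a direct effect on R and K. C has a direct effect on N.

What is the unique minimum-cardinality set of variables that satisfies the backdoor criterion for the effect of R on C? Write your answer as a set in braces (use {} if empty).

{E}

Variables eligible for adjustment (non-descendants of R, excluding R and C): {E, K, M}.
Backdoor paths from R to C:
  P1: R <- E -> C
  P2: R <- E -> N <- C
The empty set is not sufficient: P1 (R <- E -> C) has no collider blocking it and no conditioned non-collider, so it is open.
Try {E}:
  P1: blocked at fork node E ∈ conditioning set.
  P2: blocked at fork node E ∈ conditioning set.
{E} contains no descendant of R and blocks every backdoor path.
No other singleton works — e.g. {M} leaves P1 open — so {E} is the unique smallest valid adjustment set.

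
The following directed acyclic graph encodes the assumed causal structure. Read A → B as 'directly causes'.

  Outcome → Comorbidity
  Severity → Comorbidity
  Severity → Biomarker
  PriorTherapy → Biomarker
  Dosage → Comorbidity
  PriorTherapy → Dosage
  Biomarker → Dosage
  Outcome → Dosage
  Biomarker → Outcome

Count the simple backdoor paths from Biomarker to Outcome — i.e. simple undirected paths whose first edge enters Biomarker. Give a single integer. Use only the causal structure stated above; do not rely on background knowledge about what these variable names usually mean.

A backdoor path from Biomarker to Outcome is any simple undirected path whose first edge points into Biomarker (i.e. leaves Biomarker via a parent).
Parents of Biomarker: {PriorTherapy, Severity}.
Enumerating:
  P1: Biomarker <- PriorTherapy -> Dosage <- Outcome
  P2: Biomarker <- PriorTherapy -> Dosage -> Comorbidity <- Outcome
  P3: Biomarker <- Severity -> Comorbidity <- Outcome
  P4: Biomarker <- Severity -> Comorbidity <- Dosage <- Outcome
That exhausts the simple backdoor paths. Count: 4.

4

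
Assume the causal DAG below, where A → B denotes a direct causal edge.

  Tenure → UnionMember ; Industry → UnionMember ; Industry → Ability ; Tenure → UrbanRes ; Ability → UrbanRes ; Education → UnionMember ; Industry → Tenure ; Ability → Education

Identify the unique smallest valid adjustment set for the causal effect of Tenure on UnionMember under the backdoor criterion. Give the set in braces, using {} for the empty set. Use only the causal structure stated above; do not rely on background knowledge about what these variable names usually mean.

Variables eligible for adjustment (non-descendants of Tenure, excluding Tenure and UnionMember): {Ability, Education, Industry}.
Backdoor paths from Tenure to UnionMember:
  P1: Tenure <- Industry -> Ability -> Education -> UnionMember
  P2: Tenure <- Industry -> UnionMember
The empty set is not sufficient: P1 (Tenure <- Industry -> Ability -> Education -> UnionMember) has no collider blocking it and no conditioned non-collider, so it is open.
Try {Industry}:
  P1: blocked at fork node Industry ∈ conditioning set.
  P2: blocked at fork node Industry ∈ conditioning set.
{Industry} contains no descendant of Tenure and blocks every backdoor path.
No other singleton works — e.g. {Ability} leaves P2 open — so {Industry} is the unique smallest valid adjustment set.

{Industry}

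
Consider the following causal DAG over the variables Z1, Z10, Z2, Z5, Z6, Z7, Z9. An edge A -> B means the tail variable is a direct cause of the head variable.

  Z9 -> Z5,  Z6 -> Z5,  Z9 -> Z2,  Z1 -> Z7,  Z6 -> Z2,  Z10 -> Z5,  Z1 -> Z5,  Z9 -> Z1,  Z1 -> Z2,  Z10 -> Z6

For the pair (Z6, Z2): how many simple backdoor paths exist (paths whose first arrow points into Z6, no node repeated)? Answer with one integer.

A backdoor path from Z6 to Z2 is any simple undirected path whose first edge points into Z6 (i.e. leaves Z6 via a parent).
Parents of Z6: {Z10}.
Enumerating:
  P1: Z6 <- Z10 -> Z5 <- Z9 -> Z1 -> Z2
  P2: Z6 <- Z10 -> Z5 <- Z9 -> Z2
  P3: Z6 <- Z10 -> Z5 <- Z1 <- Z9 -> Z2
  P4: Z6 <- Z10 -> Z5 <- Z1 -> Z2
That exhausts the simple backdoor paths. Count: 4.

4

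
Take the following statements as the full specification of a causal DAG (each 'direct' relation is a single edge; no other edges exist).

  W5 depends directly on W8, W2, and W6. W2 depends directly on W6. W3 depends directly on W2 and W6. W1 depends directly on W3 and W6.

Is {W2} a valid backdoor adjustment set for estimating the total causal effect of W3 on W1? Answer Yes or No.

Backdoor paths from W3 to W1 (paths whose first edge points into W3):
  P1: W3 <- W6 -> W1
  P2: W3 <- W2 <- W6 -> W1
  P3: W3 <- W2 -> W5 <- W6 -> W1
Condition 1 (no descendant of W3 in the set): holds — descendants of W3 are {W1}; none are in {W2}.
Condition 2 (every backdoor path blocked by {W2}):
  P1: open — no interior node is in the conditioning set.
  P2: blocked at chain node W2 ∈ conditioning set.
  P3: blocked at fork node W2 ∈ conditioning set.
{W2} does not satisfy the backdoor criterion.

No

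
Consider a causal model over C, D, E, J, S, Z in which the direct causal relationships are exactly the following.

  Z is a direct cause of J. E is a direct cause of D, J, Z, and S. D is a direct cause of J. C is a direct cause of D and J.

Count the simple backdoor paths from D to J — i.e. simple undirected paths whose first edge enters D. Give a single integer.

3

A backdoor path from D to J is any simple undirected path whose first edge points into D (i.e. leaves D via a parent).
Parents of D: {C, E}.
Enumerating:
  P1: D <- E -> Z -> J
  P2: D <- E -> J
  P3: D <- C -> J
That exhausts the simple backdoor paths. Count: 3.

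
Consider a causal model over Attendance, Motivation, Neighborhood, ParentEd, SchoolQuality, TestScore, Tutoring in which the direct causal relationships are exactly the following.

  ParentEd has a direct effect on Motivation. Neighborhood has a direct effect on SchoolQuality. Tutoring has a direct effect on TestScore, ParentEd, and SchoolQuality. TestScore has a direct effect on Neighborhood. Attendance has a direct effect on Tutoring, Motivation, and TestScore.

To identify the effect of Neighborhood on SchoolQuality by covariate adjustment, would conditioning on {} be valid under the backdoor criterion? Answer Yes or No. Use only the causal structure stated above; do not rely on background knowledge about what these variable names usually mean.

No

Backdoor paths from Neighborhood to SchoolQuality (paths whose first edge points into Neighborhood):
  P1: Neighborhood <- TestScore <- Attendance -> Tutoring -> SchoolQuality
  P2: Neighborhood <- TestScore <- Attendance -> Motivation <- ParentEd <- Tutoring -> SchoolQuality
  P3: Neighborhood <- TestScore <- Tutoring -> SchoolQuality
Condition 1 (no descendant of Neighborhood in the set): holds — descendants of Neighborhood are {SchoolQuality}; none are in {}.
Condition 2 (every backdoor path blocked by {}):
  P1: open — no interior node is in the conditioning set.
  P2: blocked at collider Motivation (neither it nor any descendant is in the conditioning set).
  P3: open — no interior node is in the conditioning set.
{} does not satisfy the backdoor criterion.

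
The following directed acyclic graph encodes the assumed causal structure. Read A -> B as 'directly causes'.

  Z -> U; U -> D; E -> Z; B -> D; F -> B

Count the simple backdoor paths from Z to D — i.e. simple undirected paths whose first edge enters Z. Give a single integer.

0

A backdoor path from Z to D is any simple undirected path whose first edge points into Z (i.e. leaves Z via a parent).
Parents of Z: {E}.
No simple path from any parent of Z reaches D without revisiting Z, so there are no backdoor paths.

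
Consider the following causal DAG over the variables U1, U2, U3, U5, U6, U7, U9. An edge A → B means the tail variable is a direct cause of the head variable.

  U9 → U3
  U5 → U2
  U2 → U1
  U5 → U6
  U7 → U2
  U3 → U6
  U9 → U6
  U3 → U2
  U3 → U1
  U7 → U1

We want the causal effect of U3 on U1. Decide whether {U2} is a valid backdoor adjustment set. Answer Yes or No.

Backdoor paths from U3 to U1 (paths whose first edge points into U3):
  P1: U3 <- U9 -> U6 <- U5 -> U2 <- U7 -> U1
  P2: U3 <- U9 -> U6 <- U5 -> U2 -> U1
Condition 1 (no descendant of U3 in the set): FAILS — U2 is a descendant of U3.
Condition 2 (every backdoor path blocked by {U2}):
  P1: blocked at collider U6 (neither it nor any descendant is in the conditioning set).
  P2: blocked at collider U6 (neither it nor any descendant is in the conditioning set).
{U2} does not satisfy the backdoor criterion.

No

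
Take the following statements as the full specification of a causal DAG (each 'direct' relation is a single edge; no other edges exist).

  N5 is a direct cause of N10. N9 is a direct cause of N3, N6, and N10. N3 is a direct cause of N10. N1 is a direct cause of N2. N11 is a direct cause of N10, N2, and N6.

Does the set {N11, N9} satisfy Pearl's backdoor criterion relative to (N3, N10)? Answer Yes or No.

Backdoor paths from N3 to N10 (paths whose first edge points into N3):
  P1: N3 <- N9 -> N6 <- N11 -> N10
  P2: N3 <- N9 -> N10
Condition 1 (no descendant of N3 in the set): holds — descendants of N3 are {N10}; none are in {N11, N9}.
Condition 2 (every backdoor path blocked by {N11, N9}):
  P1: blocked at fork node N9 ∈ conditioning set.
  P2: blocked at fork node N9 ∈ conditioning set.
{N11, N9} satisfies the backdoor criterion.

Yes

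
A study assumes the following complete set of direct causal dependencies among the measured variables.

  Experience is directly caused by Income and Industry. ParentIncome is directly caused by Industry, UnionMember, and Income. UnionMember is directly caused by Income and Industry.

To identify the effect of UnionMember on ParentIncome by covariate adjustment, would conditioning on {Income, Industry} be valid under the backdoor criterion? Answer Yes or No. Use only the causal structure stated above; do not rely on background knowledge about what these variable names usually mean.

Yes

Backdoor paths from UnionMember to ParentIncome (paths whose first edge points into UnionMember):
  P1: UnionMember <- Income -> Experience <- Industry -> ParentIncome
  P2: UnionMember <- Income -> ParentIncome
  P3: UnionMember <- Industry -> Experience <- Income -> ParentIncome
  P4: UnionMember <- Industry -> ParentIncome
Condition 1 (no descendant of UnionMember in the set): holds — descendants of UnionMember are {ParentIncome}; none are in {Income, Industry}.
Condition 2 (every backdoor path blocked by {Income, Industry}):
  P1: blocked at fork node Income ∈ conditioning set.
  P2: blocked at fork node Income ∈ conditioning set.
  P3: blocked at fork node Industry ∈ conditioning set.
  P4: blocked at fork node Industry ∈ conditioning set.
{Income, Industry} satisfies the backdoor criterion.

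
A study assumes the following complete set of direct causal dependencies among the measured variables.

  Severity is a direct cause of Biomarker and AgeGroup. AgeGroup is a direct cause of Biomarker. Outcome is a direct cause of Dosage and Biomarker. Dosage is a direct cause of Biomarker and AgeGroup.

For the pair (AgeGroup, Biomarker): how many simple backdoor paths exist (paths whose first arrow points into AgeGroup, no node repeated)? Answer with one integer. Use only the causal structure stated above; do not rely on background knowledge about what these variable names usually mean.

A backdoor path from AgeGroup to Biomarker is any simple undirected path whose first edge points into AgeGroup (i.e. leaves AgeGroup via a parent).
Parents of AgeGroup: {Dosage, Severity}.
Enumerating:
  P1: AgeGroup <- Severity -> Biomarker
  P2: AgeGroup <- Dosage <- Outcome -> Biomarker
  P3: AgeGroup <- Dosage -> Biomarker
That exhausts the simple backdoor paths. Count: 3.

3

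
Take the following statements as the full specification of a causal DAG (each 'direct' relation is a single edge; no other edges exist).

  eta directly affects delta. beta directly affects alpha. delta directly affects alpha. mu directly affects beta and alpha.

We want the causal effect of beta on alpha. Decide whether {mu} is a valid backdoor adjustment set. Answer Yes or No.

Backdoor paths from beta to alpha (paths whose first edge points into beta):
  P1: beta <- mu -> alpha
Condition 1 (no descendant of beta in the set): holds — descendants of beta are {alpha}; none are in {mu}.
Condition 2 (every backdoor path blocked by {mu}):
  P1: blocked at fork node mu ∈ conditioning set.
{mu} satisfies the backdoor criterion.

Yes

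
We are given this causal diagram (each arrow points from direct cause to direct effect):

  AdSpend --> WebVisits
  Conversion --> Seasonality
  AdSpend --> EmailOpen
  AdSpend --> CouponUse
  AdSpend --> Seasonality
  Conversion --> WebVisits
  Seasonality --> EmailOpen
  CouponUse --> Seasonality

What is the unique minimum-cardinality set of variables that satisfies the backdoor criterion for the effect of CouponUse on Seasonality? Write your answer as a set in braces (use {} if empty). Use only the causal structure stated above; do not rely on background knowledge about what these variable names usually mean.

{AdSpend}

Variables eligible for adjustment (non-descendants of CouponUse, excluding CouponUse and Seasonality): {AdSpend, Conversion, WebVisits}.
Backdoor paths from CouponUse to Seasonality:
  P1: CouponUse <- AdSpend -> Seasonality
  P2: CouponUse <- AdSpend -> EmailOpen <- Seasonality
  P3: CouponUse <- AdSpend -> WebVisits <- Conversion -> Seasonality
The empty set is not sufficient: P1 (CouponUse <- AdSpend -> Seasonality) has no collider blocking it and no conditioned non-collider, so it is open.
Try {AdSpend}:
  P1: blocked at fork node AdSpend ∈ conditioning set.
  P2: blocked at fork node AdSpend ∈ conditioning set.
  P3: blocked at fork node AdSpend ∈ conditioning set.
{AdSpend} contains no descendant of CouponUse and blocks every backdoor path.
No other singleton works — e.g. {Conversion} leaves P1 open — so {AdSpend} is the unique smallest valid adjustment set.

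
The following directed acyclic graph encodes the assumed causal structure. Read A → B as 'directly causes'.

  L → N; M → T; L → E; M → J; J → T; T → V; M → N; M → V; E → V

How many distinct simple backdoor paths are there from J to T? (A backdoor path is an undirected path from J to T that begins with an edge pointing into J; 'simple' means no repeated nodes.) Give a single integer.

3

A backdoor path from J to T is any simple undirected path whose first edge points into J (i.e. leaves J via a parent).
Parents of J: {M}.
Enumerating:
  P1: J <- M -> N <- L -> E -> V <- T
  P2: J <- M -> T
  P3: J <- M -> V <- T
That exhausts the simple backdoor paths. Count: 3.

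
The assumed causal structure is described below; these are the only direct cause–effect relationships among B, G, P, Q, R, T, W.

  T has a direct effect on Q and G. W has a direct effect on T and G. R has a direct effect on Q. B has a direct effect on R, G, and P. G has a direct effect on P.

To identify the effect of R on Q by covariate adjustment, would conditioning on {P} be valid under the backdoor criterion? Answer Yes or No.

Backdoor paths from R to Q (paths whose first edge points into R):
  P1: R <- B -> G <- W -> T -> Q
  P2: R <- B -> G <- T -> Q
  P3: R <- B -> P <- G <- W -> T -> Q
  P4: R <- B -> P <- G <- T -> Q
Condition 1 (no descendant of R in the set): holds — descendants of R are {Q}; none are in {P}.
Condition 2 (every backdoor path blocked by {P}):
  P1: open — collider(s) G are conditioned on (or have a conditioned descendant) and no non-collider on the path is in the set.
  P2: open — collider(s) G are conditioned on (or have a conditioned descendant) and no non-collider on the path is in the set.
  P3: open — collider(s) P are conditioned on (or have a conditioned descendant) and no non-collider on the path is in the set.
  P4: open — collider(s) P are conditioned on (or have a conditioned descendant) and no non-collider on the path is in the set.
{P} does not satisfy the backdoor criterion.

No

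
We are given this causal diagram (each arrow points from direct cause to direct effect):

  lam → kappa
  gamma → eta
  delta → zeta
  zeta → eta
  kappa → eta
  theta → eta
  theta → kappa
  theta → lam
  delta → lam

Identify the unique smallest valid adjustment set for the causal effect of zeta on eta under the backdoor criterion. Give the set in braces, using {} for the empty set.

{delta}

Variables eligible for adjustment (non-descendants of zeta, excluding zeta and eta): {delta, gamma, kappa, lam, theta}.
Backdoor paths from zeta to eta:
  P1: zeta <- delta -> lam <- theta -> kappa -> eta
  P2: zeta <- delta -> lam <- theta -> eta
  P3: zeta <- delta -> lam -> kappa <- theta -> eta
  P4: zeta <- delta -> lam -> kappa -> eta
The empty set is not sufficient: P4 (zeta <- delta -> lam -> kappa -> eta) has no collider blocking it and no conditioned non-collider, so it is open.
Try {delta}:
  P1: blocked at fork node delta ∈ conditioning set.
  P2: blocked at fork node delta ∈ conditioning set.
  P3: blocked at fork node delta ∈ conditioning set.
  P4: blocked at fork node delta ∈ conditioning set.
{delta} contains no descendant of zeta and blocks every backdoor path.
No other singleton works — e.g. {theta} leaves P4 open — so {delta} is the unique smallest valid adjustment set.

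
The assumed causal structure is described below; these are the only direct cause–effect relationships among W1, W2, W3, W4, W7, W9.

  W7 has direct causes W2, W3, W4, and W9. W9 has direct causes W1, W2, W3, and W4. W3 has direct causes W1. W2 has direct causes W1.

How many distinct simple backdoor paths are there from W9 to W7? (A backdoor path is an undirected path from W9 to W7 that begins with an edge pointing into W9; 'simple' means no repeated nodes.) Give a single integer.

A backdoor path from W9 to W7 is any simple undirected path whose first edge points into W9 (i.e. leaves W9 via a parent).
Parents of W9: {W1, W2, W3, W4}.
Enumerating:
  P1: W9 <- W1 -> W2 -> W7
  P2: W9 <- W1 -> W3 -> W7
  P3: W9 <- W2 <- W1 -> W3 -> W7
  P4: W9 <- W2 -> W7
  P5: W9 <- W4 -> W7
  P6: W9 <- W3 <- W1 -> W2 -> W7
  P7: W9 <- W3 -> W7
That exhausts the simple backdoor paths. Count: 7.

7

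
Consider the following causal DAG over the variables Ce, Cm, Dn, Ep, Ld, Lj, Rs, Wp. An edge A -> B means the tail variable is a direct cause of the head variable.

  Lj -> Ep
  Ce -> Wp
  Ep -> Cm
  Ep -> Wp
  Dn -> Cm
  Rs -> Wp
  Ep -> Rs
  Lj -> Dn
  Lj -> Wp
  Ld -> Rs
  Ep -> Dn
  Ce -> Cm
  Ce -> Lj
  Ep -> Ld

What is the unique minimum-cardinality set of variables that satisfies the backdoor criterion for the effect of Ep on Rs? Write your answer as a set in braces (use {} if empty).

Variables eligible for adjustment (non-descendants of Ep, excluding Ep and Rs): {Ce, Lj}.
Backdoor paths from Ep to Rs:
  P1: Ep <- Lj <- Ce -> Wp <- Rs
  P2: Ep <- Lj -> Dn -> Cm <- Ce -> Wp <- Rs
  P3: Ep <- Lj -> Wp <- Rs
Each backdoor path contains an unconditioned collider, so every path is already blocked with the empty conditioning set:
  P1: blocked at collider Wp (neither it nor any descendant is in the conditioning set).
  P2: blocked at collider Cm (neither it nor any descendant is in the conditioning set).
  P3: blocked at collider Wp (neither it nor any descendant is in the conditioning set).
The empty set is therefore the unique smallest valid set.

{}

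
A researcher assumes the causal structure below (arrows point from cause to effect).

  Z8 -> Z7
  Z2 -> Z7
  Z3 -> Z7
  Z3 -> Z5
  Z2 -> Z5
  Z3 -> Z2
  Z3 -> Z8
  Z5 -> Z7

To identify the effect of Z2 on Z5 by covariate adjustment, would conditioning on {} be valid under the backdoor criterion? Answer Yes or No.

No

Backdoor paths from Z2 to Z5 (paths whose first edge points into Z2):
  P1: Z2 <- Z3 -> Z5
  P2: Z2 <- Z3 -> Z8 -> Z7 <- Z5
  P3: Z2 <- Z3 -> Z7 <- Z5
Condition 1 (no descendant of Z2 in the set): holds — descendants of Z2 are {Z5, Z7}; none are in {}.
Condition 2 (every backdoor path blocked by {}):
  P1: open — no interior node is in the conditioning set.
  P2: blocked at collider Z7 (neither it nor any descendant is in the conditioning set).
  P3: blocked at collider Z7 (neither it nor any descendant is in the conditioning set).
{} does not satisfy the backdoor criterion.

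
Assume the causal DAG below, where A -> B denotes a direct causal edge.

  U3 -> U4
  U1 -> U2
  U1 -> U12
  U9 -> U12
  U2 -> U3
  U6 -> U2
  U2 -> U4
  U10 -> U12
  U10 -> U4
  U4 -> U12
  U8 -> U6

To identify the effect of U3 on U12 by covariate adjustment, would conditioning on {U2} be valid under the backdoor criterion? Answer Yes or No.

Backdoor paths from U3 to U12 (paths whose first edge points into U3):
  P1: U3 <- U2 <- U1 -> U12
  P2: U3 <- U2 -> U4 <- U10 -> U12
  P3: U3 <- U2 -> U4 -> U12
Condition 1 (no descendant of U3 in the set): holds — descendants of U3 are {U12, U4}; none are in {U2}.
Condition 2 (every backdoor path blocked by {U2}):
  P1: blocked at chain node U2 ∈ conditioning set.
  P2: blocked at fork node U2 ∈ conditioning set.
  P3: blocked at fork node U2 ∈ conditioning set.
{U2} satisfies the backdoor criterion.

Yes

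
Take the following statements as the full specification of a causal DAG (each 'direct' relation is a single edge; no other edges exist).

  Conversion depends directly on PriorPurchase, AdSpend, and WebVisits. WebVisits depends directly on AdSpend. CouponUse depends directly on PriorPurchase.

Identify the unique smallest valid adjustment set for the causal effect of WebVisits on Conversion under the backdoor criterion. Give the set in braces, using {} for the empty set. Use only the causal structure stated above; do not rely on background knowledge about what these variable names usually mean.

Variables eligible for adjustment (non-descendants of WebVisits, excluding WebVisits and Conversion): {AdSpend, CouponUse, PriorPurchase}.
Backdoor paths from WebVisits to Conversion:
  P1: WebVisits <- AdSpend -> Conversion
The empty set is not sufficient: P1 (WebVisits <- AdSpend -> Conversion) has no collider blocking it and no conditioned non-collider, so it is open.
Try {AdSpend}:
  P1: blocked at fork node AdSpend ∈ conditioning set.
{AdSpend} contains no descendant of WebVisits and blocks every backdoor path.
No other singleton works — e.g. {PriorPurchase} leaves P1 open — so {AdSpend} is the unique smallest valid adjustment set.

{AdSpend}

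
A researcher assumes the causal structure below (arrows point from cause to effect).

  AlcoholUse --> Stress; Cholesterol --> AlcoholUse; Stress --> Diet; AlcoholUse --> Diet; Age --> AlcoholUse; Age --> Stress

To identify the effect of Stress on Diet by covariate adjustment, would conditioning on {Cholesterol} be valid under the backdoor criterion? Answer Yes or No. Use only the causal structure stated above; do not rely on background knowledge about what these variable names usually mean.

Backdoor paths from Stress to Diet (paths whose first edge points into Stress):
  P1: Stress <- Age -> AlcoholUse -> Diet
  P2: Stress <- AlcoholUse -> Diet
Condition 1 (no descendant of Stress in the set): holds — descendants of Stress are {Diet}; none are in {Cholesterol}.
Condition 2 (every backdoor path blocked by {Cholesterol}):
  P1: open — no interior node is in the conditioning set.
  P2: open — no interior node is in the conditioning set.
{Cholesterol} does not satisfy the backdoor criterion.

No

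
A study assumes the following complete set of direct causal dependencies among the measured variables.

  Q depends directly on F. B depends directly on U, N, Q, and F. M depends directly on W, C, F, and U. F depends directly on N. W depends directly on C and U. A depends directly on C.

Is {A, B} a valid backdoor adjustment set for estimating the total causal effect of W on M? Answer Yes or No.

Backdoor paths from W to M (paths whose first edge points into W):
  P1: W <- C -> M
  P2: W <- U -> B <- N -> F -> M
  P3: W <- U -> B <- F -> M
  P4: W <- U -> B <- Q <- F -> M
  P5: W <- U -> M
Condition 1 (no descendant of W in the set): holds — descendants of W are {M}; none are in {A, B}.
Condition 2 (every backdoor path blocked by {A, B}):
  P1: open — no interior node is in the conditioning set.
  P2: open — collider(s) B are conditioned on (or have a conditioned descendant) and no non-collider on the path is in the set.
  P3: open — collider(s) B are conditioned on (or have a conditioned descendant) and no non-collider on the path is in the set.
  P4: open — collider(s) B are conditioned on (or have a conditioned descendant) and no non-collider on the path is in the set.
  P5: open — no interior node is in the conditioning set.
{A, B} does not satisfy the backdoor criterion.

No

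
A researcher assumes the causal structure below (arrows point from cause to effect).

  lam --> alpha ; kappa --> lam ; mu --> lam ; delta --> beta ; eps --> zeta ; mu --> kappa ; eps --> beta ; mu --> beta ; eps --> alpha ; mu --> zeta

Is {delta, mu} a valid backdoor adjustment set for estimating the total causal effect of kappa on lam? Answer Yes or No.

Backdoor paths from kappa to lam (paths whose first edge points into kappa):
  P1: kappa <- mu -> lam
  P2: kappa <- mu -> beta <- eps -> alpha <- lam
  P3: kappa <- mu -> zeta <- eps -> alpha <- lam
Condition 1 (no descendant of kappa in the set): holds — descendants of kappa are {alpha, lam}; none are in {delta, mu}.
Condition 2 (every backdoor path blocked by {delta, mu}):
  P1: blocked at fork node mu ∈ conditioning set.
  P2: blocked at fork node mu ∈ conditioning set.
  P3: blocked at fork node mu ∈ conditioning set.
{delta, mu} satisfies the backdoor criterion.

Yes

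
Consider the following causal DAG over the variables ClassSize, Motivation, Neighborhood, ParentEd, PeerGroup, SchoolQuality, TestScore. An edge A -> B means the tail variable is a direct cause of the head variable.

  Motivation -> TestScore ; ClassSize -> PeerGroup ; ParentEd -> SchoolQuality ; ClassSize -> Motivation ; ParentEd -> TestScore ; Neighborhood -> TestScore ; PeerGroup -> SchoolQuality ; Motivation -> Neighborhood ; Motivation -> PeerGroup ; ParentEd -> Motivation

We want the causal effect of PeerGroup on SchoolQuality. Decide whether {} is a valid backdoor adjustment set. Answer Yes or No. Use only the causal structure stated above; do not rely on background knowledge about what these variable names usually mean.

Backdoor paths from PeerGroup to SchoolQuality (paths whose first edge points into PeerGroup):
  P1: PeerGroup <- ClassSize -> Motivation <- ParentEd -> SchoolQuality
  P2: PeerGroup <- ClassSize -> Motivation -> Neighborhood -> TestScore <- ParentEd -> SchoolQuality
  P3: PeerGroup <- ClassSize -> Motivation -> TestScore <- ParentEd -> SchoolQuality
  P4: PeerGroup <- Motivation <- ParentEd -> SchoolQuality
  P5: PeerGroup <- Motivation -> Neighborhood -> TestScore <- ParentEd -> SchoolQuality
  P6: PeerGroup <- Motivation -> TestScore <- ParentEd -> SchoolQuality
Condition 1 (no descendant of PeerGroup in the set): holds — descendants of PeerGroup are {SchoolQuality}; none are in {}.
Condition 2 (every backdoor path blocked by {}):
  P1: blocked at collider Motivation (neither it nor any descendant is in the conditioning set).
  P2: blocked at collider TestScore (neither it nor any descendant is in the conditioning set).
  P3: blocked at collider TestScore (neither it nor any descendant is in the conditioning set).
  P4: open — no interior node is in the conditioning set.
  P5: blocked at collider TestScore (neither it nor any descendant is in the conditioning set).
  P6: blocked at collider TestScore (neither it nor any descendant is in the conditioning set).
{} does not satisfy the backdoor criterion.

No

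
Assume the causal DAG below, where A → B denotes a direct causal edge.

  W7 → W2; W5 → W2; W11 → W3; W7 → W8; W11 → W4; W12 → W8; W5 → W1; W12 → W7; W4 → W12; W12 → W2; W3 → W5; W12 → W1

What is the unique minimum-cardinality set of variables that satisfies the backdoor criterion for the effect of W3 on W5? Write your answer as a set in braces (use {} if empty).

{}

Variables eligible for adjustment (non-descendants of W3, excluding W3 and W5): {W11, W12, W4, W7, W8}.
Backdoor paths from W3 to W5:
  P1: W3 <- W11 -> W4 -> W12 -> W7 -> W2 <- W5
  P2: W3 <- W11 -> W4 -> W12 -> W8 <- W7 -> W2 <- W5
  P3: W3 <- W11 -> W4 -> W12 -> W1 <- W5
  P4: W3 <- W11 -> W4 -> W12 -> W2 <- W5
Each backdoor path contains an unconditioned collider, so every path is already blocked with the empty conditioning set:
  P1: blocked at collider W2 (neither it nor any descendant is in the conditioning set).
  P2: blocked at collider W8 (neither it nor any descendant is in the conditioning set).
  P3: blocked at collider W1 (neither it nor any descendant is in the conditioning set).
  P4: blocked at collider W2 (neither it nor any descendant is in the conditioning set).
The empty set is therefore the unique smallest valid set.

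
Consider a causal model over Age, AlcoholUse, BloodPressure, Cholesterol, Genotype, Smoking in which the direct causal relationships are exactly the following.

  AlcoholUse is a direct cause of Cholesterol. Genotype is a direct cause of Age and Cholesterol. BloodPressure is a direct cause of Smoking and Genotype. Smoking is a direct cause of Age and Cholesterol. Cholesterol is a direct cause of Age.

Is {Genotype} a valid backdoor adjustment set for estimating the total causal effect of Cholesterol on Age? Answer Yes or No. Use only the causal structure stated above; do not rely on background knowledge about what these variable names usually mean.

No

Backdoor paths from Cholesterol to Age (paths whose first edge points into Cholesterol):
  P1: Cholesterol <- Genotype <- BloodPressure -> Smoking -> Age
  P2: Cholesterol <- Genotype -> Age
  P3: Cholesterol <- Smoking <- BloodPressure -> Genotype -> Age
  P4: Cholesterol <- Smoking -> Age
Condition 1 (no descendant of Cholesterol in the set): holds — descendants of Cholesterol are {Age}; none are in {Genotype}.
Condition 2 (every backdoor path blocked by {Genotype}):
  P1: blocked at chain node Genotype ∈ conditioning set.
  P2: blocked at fork node Genotype ∈ conditioning set.
  P3: blocked at chain node Genotype ∈ conditioning set.
  P4: open — no interior node is in the conditioning set.
{Genotype} does not satisfy the backdoor criterion.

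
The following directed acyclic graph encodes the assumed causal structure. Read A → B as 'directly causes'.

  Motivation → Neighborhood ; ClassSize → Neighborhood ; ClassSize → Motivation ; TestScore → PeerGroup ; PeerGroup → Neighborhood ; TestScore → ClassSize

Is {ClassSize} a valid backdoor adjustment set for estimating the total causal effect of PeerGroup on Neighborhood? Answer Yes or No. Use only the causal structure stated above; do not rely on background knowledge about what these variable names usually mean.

Yes

Backdoor paths from PeerGroup to Neighborhood (paths whose first edge points into PeerGroup):
  P1: PeerGroup <- TestScore -> ClassSize -> Motivation -> Neighborhood
  P2: PeerGroup <- TestScore -> ClassSize -> Neighborhood
Condition 1 (no descendant of PeerGroup in the set): holds — descendants of PeerGroup are {Neighborhood}; none are in {ClassSize}.
Condition 2 (every backdoor path blocked by {ClassSize}):
  P1: blocked at chain node ClassSize ∈ conditioning set.
  P2: blocked at chain node ClassSize ∈ conditioning set.
{ClassSize} satisfies the backdoor criterion.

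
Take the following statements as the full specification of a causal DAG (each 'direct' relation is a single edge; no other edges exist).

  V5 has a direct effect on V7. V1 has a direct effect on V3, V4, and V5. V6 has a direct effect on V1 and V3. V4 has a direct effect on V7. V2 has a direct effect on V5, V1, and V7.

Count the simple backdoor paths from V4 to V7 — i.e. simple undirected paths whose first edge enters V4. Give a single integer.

A backdoor path from V4 to V7 is any simple undirected path whose first edge points into V4 (i.e. leaves V4 via a parent).
Parents of V4: {V1}.
Enumerating:
  P1: V4 <- V1 <- V2 -> V5 -> V7
  P2: V4 <- V1 <- V2 -> V7
  P3: V4 <- V1 -> V5 <- V2 -> V7
  P4: V4 <- V1 -> V5 -> V7
That exhausts the simple backdoor paths. Count: 4.

4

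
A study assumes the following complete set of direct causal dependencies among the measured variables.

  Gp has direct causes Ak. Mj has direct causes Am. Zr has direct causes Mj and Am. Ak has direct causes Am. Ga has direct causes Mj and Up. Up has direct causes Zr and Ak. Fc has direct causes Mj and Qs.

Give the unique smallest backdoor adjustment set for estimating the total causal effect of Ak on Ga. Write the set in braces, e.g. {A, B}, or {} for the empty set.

{Am}

Variables eligible for adjustment (non-descendants of Ak, excluding Ak and Ga): {Am, Fc, Mj, Qs, Zr}.
Backdoor paths from Ak to Ga:
  P1: Ak <- Am -> Mj -> Zr -> Up -> Ga
  P2: Ak <- Am -> Mj -> Ga
  P3: Ak <- Am -> Zr <- Mj -> Ga
  P4: Ak <- Am -> Zr -> Up -> Ga
The empty set is not sufficient: P1 (Ak <- Am -> Mj -> Zr -> Up -> Ga) has no collider blocking it and no conditioned non-collider, so it is open.
Try {Am}:
  P1: blocked at fork node Am ∈ conditioning set.
  P2: blocked at fork node Am ∈ conditioning set.
  P3: blocked at fork node Am ∈ conditioning set.
  P4: blocked at fork node Am ∈ conditioning set.
{Am} contains no descendant of Ak and blocks every backdoor path.
No other singleton works — e.g. {Mj} leaves P4 open — so {Am} is the unique smallest valid adjustment set.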